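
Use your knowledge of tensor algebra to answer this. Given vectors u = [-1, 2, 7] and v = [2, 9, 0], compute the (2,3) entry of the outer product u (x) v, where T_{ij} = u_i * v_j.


The outer product entry T_{ij} = u_i * v_j.
We need i=2, j=3.
u_2 = 2, v_3 = 0
T_{2,3} = 2 * 0 = 0

0


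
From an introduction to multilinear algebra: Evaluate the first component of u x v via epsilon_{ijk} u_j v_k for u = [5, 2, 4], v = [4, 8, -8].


(u x v)_1 = sum_{j,k} epsilon_{1jk} u_j v_k. Only permutations of (1,2,3) contribute; the two non-zero terms are:
eps_{123} u_2 v_3 = 1 * 2 * -8 = -16
eps_{132} u_3 v_2 = -1 * 4 * 8 = -32
(u x v)_1 = -48

-48


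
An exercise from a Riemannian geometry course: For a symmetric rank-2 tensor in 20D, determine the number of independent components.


A symmetric rank-2 tensor in d dimensions has d(d+1)/2 independent components.
d = 20
d(d+1)/2 = 20 * 21 / 2 = 420 / 2 = 210

210


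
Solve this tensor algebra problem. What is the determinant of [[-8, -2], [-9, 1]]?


For a 2x2 matrix [[a, b], [c, d]], det = a*d - b*c.
a = -8, b = -2, c = -9, d = 1
a*d = -8 * 1 = -8
b*c = -2 * -9 = 18
det = -8 - 18 = -26

-26


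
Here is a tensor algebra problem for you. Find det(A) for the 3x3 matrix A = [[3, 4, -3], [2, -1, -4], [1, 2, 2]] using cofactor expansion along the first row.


Expanding along the first row, det(A) = a11*M_11 - a12*M_12 + a13*M_13, where M_1j is the (1,j) minor.
Minor M_11 = -1*2 - -4*2 = 6
Minor M_12 = 2*2 - -4*1 = 8
Minor M_13 = 2*2 - -1*1 = 5
det = 3*(6) - 4*(8) + -3*(5)
    = 18 - 32 + -15
    = -29

-29


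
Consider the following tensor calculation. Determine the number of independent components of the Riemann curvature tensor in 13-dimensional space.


The Riemann tensor in d dimensions has d^2(d^2 - 1)/12 independent components.
d = 13, so d^2 = 169
d^2 - 1 = 168
d^2(d^2 - 1) = 169 * 168 = 28392
Divide by 12: 28392 / 12 = 2366

2366


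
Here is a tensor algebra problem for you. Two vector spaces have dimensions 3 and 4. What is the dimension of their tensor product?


The dimension of a tensor product is the product of dimensions.
dim(V) = 3, dim(W) = 4
dim(V (x) W) = 3 * 4 = 12

12


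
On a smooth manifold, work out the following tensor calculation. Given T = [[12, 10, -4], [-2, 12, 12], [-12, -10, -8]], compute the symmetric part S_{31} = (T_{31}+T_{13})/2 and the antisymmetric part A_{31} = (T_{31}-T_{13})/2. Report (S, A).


T_{31} = -12
T_{13} = -4
S_{31} = (-12 + -4)/2 = -16/2 = -8
A_{31} = (-12 - -4)/2 = -8/2 = -4
Check: S + A = -8 + -4 = -12 = T_{31}.

(-8, -4)


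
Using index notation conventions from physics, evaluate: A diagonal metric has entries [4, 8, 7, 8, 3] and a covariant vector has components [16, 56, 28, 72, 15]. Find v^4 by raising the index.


To raise an index with a diagonal metric: v^i = v_i / g_{ii}.
For index 4: v_4 = 72, g_{44} = 8
v^4 = 72 / 8 = 9

9


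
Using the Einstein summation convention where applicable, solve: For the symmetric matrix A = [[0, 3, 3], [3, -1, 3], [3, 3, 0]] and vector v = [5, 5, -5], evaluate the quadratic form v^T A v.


First compute Av:
(Av)_1 = 0*5 + 3*5 + 3*-5 = 0
(Av)_2 = 3*5 + -1*5 + 3*-5 = -5
(Av)_3 = 3*5 + 3*5 + 0*-5 = 30
Av = [0, -5, 30]
Then v^T (Av) = 5*0 + 5*-5 + -5*30
= 0 + -25 + -150 = -175

-175


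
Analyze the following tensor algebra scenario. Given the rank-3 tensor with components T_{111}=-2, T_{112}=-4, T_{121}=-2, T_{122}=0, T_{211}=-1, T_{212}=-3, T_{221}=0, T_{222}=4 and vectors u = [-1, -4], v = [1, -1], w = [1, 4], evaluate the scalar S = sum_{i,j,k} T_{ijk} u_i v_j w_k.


S = sum over i,j,k of T_{ijk} u_i v_j w_k. Expanding all 8 terms:
T_{111}*u_1*v_1*w_1 = -2*-1*1*1 = 2  (running total: 2)
T_{112}*u_1*v_1*w_2 = -4*-1*1*4 = 16  (running total: 18)
T_{121}*u_1*v_2*w_1 = -2*-1*-1*1 = -2  (running total: 16)
T_{122}*u_1*v_2*w_2 = 0*-1*-1*4 = 0  (running total: 16)
T_{211}*u_2*v_1*w_1 = -1*-4*1*1 = 4  (running total: 20)
T_{212}*u_2*v_1*w_2 = -3*-4*1*4 = 48  (running total: 68)
T_{221}*u_2*v_2*w_1 = 0*-4*-1*1 = 0  (running total: 68)
T_{222}*u_2*v_2*w_2 = 4*-4*-1*4 = 64  (running total: 132)
S = 132

132


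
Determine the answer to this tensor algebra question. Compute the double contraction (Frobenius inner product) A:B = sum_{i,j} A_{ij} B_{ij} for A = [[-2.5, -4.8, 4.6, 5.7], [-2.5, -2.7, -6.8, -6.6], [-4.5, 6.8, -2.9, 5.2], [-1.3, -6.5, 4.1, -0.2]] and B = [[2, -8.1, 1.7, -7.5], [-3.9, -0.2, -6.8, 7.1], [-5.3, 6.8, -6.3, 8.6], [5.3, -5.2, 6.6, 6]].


A:B = sum over all i,j of A_{ij} * B_{ij}.
Row 1: -2.5*2=-5, -4.8*-8.1=38.88, 4.6*1.7=7.82, 5.7*-7.5=-42.75 => row sum = -1.05
Row 2: -2.5*-3.9=9.75, -2.7*-0.2=0.54, -6.8*-6.8=46.24, -6.6*7.1=-46.86 => row sum = 9.67
Row 3: -4.5*-5.3=23.85, 6.8*6.8=46.24, -2.9*-6.3=18.27, 5.2*8.6=44.72 => row sum = 133.08
Row 4: -1.3*5.3=-6.89, -6.5*-5.2=33.8, 4.1*6.6=27.06, -0.2*6=-1.2 => row sum = 52.77
Total = -1.05 + 9.67 + 133.08 + 52.77 = 194.47

194.47


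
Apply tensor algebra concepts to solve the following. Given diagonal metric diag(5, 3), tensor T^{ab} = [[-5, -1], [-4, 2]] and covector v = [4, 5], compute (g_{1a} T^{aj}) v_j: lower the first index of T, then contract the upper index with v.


Step 1: lower the first index. For a diagonal metric, g_{ia} T^{aj} = g_{ii} T^{ij} (no sum on i).
g_{11} = 5
S_1{}^1 = 5 * T^{11} = 5 * -5 = -25
S_1{}^2 = 5 * T^{12} = 5 * -1 = -5
Step 2: contract S_1{}^j with v_j.
S_1{}^1 * v_1 = -25 * 4 = -100
S_1{}^2 * v_2 = -5 * 5 = -25
Result = -100 + -25 = -125

-125


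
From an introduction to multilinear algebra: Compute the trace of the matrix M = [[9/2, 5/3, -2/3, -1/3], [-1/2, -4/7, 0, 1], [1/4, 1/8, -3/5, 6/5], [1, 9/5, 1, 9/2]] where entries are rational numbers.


The trace is the sum of diagonal entries.
Diagonal: M[1,1] = 9/2, M[2,2] = -4/7, M[3,3] = -3/5, M[4,4] = 9/2
Tr(M) = 9/2 + -4/7 + -3/5 + 9/2
Computing step by step:
After adding M[1,1]: 9/2
After adding M[2,2]: 55/14
After adding M[3,3]: 233/70
After adding M[4,4]: 274/35
Tr(M) = 274/35

274/35


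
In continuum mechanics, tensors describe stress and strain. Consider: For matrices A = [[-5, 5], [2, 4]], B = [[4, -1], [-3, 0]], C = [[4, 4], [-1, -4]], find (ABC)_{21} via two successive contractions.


(ABC)_{21} = sum_m (AB)_{2m} C_{m1}. First compute row 2 of AB.
(AB)_{21} = 2*4 + 4*-3 = -4
(AB)_{22} = 2*-1 + 4*0 = -2
Now contract with column 1 of C:
(AB)_{21} * C_{11} = -4 * 4 = -16
(AB)_{22} * C_{21} = -2 * -1 = 2
(ABC)_{21} = -16 + 2 = -14

-14


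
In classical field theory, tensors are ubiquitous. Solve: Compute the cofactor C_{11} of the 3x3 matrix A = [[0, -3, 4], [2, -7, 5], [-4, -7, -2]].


To find cofactor C_{11}, delete row 1 and column 1.
The resulting 2x2 submatrix is: [[-7, 5], [-7, -2]]
Minor M_{11} = -7*-2 - 5*-7
  = 14 - -35 = 49
Sign = (-1)^(1+1) = (-1)^2 = 1
Cofactor C_{11} = 1 * 49 = 49

49


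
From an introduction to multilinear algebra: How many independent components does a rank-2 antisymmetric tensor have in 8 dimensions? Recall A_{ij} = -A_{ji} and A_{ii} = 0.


An antisymmetric rank-2 tensor satisfies A_{ij} = -A_{ji}, so diagonal entries are zero.
The independent components are the upper-triangular entries: C(n, 2) = n(n-1)/2.
n = 8
C(8, 2) = 8 * 7 / 2 = 56 / 2 = 28

28


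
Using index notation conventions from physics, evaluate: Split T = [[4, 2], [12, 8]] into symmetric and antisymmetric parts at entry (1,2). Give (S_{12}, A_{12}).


T_{12} = 2
T_{21} = 12
S_{12} = (2 + 12)/2 = 14/2 = 7
A_{12} = (2 - 12)/2 = -10/2 = -5
Check: S + A = 7 + -5 = 2 = T_{12}.

(7, -5)


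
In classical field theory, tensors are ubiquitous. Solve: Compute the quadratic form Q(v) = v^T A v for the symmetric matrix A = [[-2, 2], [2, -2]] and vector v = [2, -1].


First compute Av:
(Av)_1 = -2*2 + 2*-1 = -6
(Av)_2 = 2*2 + -2*-1 = 6
Av = [-6, 6]
Then v^T (Av) = 2*-6 + -1*6
= -12 + -6 = -18

-18


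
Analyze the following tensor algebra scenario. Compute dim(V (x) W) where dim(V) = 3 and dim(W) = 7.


The dimension of a tensor product is the product of dimensions.
dim(V) = 3, dim(W) = 7
dim(V (x) W) = 3 * 7 = 21

21


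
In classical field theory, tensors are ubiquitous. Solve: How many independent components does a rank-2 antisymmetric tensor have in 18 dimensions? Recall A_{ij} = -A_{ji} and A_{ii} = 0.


An antisymmetric rank-2 tensor satisfies A_{ij} = -A_{ji}, so diagonal entries are zero.
The independent components are the upper-triangular entries: C(n, 2) = n(n-1)/2.
n = 18
C(18, 2) = 18 * 17 / 2 = 306 / 2 = 153

153


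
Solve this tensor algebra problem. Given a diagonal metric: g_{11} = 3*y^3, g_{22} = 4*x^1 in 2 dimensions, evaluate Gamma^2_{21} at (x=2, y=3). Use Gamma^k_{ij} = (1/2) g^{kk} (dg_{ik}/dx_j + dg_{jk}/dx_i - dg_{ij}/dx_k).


For a diagonal metric, Gamma^k_{ij} = (1/2) g^{kk} (dg_{ik}/dx_j + dg_{jk}/dx_i - dg_{ij}/dx_k).
The metric is diagonal, so g_{ab} = 0 for a != b.
At the given point: g_{11} = 81, g_{22} = 8
g^{22} = 1/8
dg_{22}/dx_1 = dg_{22}/dx_1 = 4
dg_{12}/dx_2 = 0 (off-diagonal)
dg_{21}/dx_2 = 0 (off-diagonal)
Numerator = 4 + 0 - 0 = 4
Gamma^2_{21} = 4 / (2 * 8) = 1/4

1/4


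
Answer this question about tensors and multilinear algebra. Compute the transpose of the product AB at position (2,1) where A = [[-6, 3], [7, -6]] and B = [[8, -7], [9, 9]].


(AB)^T_{ij} = (AB)_{ji} = sum_k A_{jk} B_{ki}.
For i=2, j=1 we need (AB)_{12}:
A_{11} * B_{12} = -6 * -7 = 42
A_{12} * B_{22} = 3 * 9 = 27
Sum = 42 + 27 = 69

69


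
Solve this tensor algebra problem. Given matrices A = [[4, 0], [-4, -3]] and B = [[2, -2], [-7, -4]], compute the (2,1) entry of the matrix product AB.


(AB)_{ij} = sum_k A_{ik} B_{kj}.
For i=2, j=1:
A_{21} * B_{11} = -4 * 2 = -8
A_{22} * B_{21} = -3 * -7 = 21
Sum = -8 + 21 = 13

13


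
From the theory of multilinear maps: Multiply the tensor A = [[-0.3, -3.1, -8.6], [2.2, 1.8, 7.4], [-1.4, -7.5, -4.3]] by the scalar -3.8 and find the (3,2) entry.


Scalar multiplication: (cA)_{ij} = c * A_{ij}.
c = -3.8
A_{32} = -7.5
(cA)_{32} = -3.8 * -7.5 = 28.5

28.5


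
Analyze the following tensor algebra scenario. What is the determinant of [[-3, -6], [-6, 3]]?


For a 2x2 matrix [[a, b], [c, d]], det = a*d - b*c.
a = -3, b = -6, c = -6, d = 3
a*d = -3 * 3 = -9
b*c = -6 * -6 = 36
det = -9 - 36 = -45

-45


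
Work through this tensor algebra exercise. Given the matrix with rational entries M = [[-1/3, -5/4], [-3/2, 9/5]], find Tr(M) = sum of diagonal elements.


The trace is the sum of diagonal entries.
Diagonal: M[1,1] = -1/3, M[2,2] = 9/5
Tr(M) = -1/3 + 9/5
Computing step by step:
After adding M[1,1]: -1/3
After adding M[2,2]: 22/15
Tr(M) = 22/15

22/15


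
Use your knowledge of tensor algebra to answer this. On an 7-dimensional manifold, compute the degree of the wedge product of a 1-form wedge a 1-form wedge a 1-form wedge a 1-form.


The degree of a wedge product is the sum of the degrees of the individual forms.
Degrees: 1, 1, 1, 1
Total degree = 1 + 1 + 1 + 1 = 4

4


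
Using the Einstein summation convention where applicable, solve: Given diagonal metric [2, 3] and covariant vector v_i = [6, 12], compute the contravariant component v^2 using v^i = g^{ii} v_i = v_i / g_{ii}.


To raise an index with a diagonal metric: v^i = v_i / g_{ii}.
For index 2: v_2 = 12, g_{22} = 3
v^2 = 12 / 3 = 4

4


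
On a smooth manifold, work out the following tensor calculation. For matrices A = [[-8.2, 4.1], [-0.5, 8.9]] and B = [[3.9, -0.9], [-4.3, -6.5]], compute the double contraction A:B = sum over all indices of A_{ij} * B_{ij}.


A:B = sum over all i,j of A_{ij} * B_{ij}.
Row 1: -8.2*3.9=-31.98, 4.1*-0.9=-3.69 => row sum = -35.67
Row 2: -0.5*-4.3=2.15, 8.9*-6.5=-57.85 => row sum = -55.7
Total = -35.67 + -55.7 = -91.37

-91.37


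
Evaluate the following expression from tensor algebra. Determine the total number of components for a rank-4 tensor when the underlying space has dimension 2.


The number of components of a rank-r tensor in d dimensions is d^r.
Here d = 2 and r = 4.
2^4 = 16

16


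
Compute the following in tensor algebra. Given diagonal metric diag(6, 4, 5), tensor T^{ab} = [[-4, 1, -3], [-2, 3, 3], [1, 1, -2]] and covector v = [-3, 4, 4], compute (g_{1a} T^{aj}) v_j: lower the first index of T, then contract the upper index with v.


Step 1: lower the first index. For a diagonal metric, g_{ia} T^{aj} = g_{ii} T^{ij} (no sum on i).
g_{11} = 6
S_1{}^1 = 6 * T^{11} = 6 * -4 = -24
S_1{}^2 = 6 * T^{12} = 6 * 1 = 6
S_1{}^3 = 6 * T^{13} = 6 * -3 = -18
Step 2: contract S_1{}^j with v_j.
S_1{}^1 * v_1 = -24 * -3 = 72
S_1{}^2 * v_2 = 6 * 4 = 24
S_1{}^3 * v_3 = -18 * 4 = -72
Result = 72 + 24 + -72 = 24

24


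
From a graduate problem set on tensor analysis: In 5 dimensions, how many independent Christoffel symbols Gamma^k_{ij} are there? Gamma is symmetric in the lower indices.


Christoffel symbols Gamma^k_{ij} are symmetric in i,j, so there are d * d(d+1)/2 independent symbols.
d = 5
d(d+1)/2 = 5 * 6 / 2 = 15
Total = 5 * 15 = 75

75


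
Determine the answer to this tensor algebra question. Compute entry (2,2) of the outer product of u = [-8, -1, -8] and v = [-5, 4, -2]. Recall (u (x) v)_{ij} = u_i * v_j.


The outer product entry T_{ij} = u_i * v_j.
We need i=2, j=2.
u_2 = -1, v_2 = 4
T_{2,2} = -1 * 4 = -4

-4


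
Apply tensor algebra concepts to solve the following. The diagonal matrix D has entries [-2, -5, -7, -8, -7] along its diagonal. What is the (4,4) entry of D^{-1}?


For a diagonal matrix, the inverse has entries (D^{-1})_{ii} = 1/d_{ii}.
The diagonal entries are: d_{11} = -2, d_{22} = -5, d_{33} = -7, d_{44} = -8, d_{55} = -7
We need (D^{-1})_{44} = 1/d_{44} = 1/-8 = -1/8

-1/8


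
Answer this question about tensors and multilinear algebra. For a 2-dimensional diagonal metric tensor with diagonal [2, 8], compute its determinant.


For a diagonal metric, the determinant is the product of diagonal entries.
Diagonal entries: 2, 8
det(g) = 2 * 8 = 16

16


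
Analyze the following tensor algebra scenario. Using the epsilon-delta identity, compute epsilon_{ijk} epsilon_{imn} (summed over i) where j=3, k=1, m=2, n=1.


Using the identity: epsilon_{ijk} epsilon_{imn} = delta_{jm} delta_{kn} - delta_{jn} delta_{km}.
delta_{32} = 0
delta_{11} = 1
delta_{31} = 0
delta_{12} = 0
Result = 0 * 1 - 0 * 0 = 0 - 0 = 0

0


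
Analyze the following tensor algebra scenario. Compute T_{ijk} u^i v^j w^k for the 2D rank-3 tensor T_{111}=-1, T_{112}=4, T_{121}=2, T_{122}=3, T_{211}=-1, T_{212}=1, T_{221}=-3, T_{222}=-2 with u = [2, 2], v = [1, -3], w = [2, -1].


S = sum over i,j,k of T_{ijk} u_i v_j w_k. Expanding all 8 terms:
T_{111}*u_1*v_1*w_1 = -1*2*1*2 = -4  (running total: -4)
T_{112}*u_1*v_1*w_2 = 4*2*1*-1 = -8  (running total: -12)
T_{121}*u_1*v_2*w_1 = 2*2*-3*2 = -24  (running total: -36)
T_{122}*u_1*v_2*w_2 = 3*2*-3*-1 = 18  (running total: -18)
T_{211}*u_2*v_1*w_1 = -1*2*1*2 = -4  (running total: -22)
T_{212}*u_2*v_1*w_2 = 1*2*1*-1 = -2  (running total: -24)
T_{221}*u_2*v_2*w_1 = -3*2*-3*2 = 36  (running total: 12)
T_{222}*u_2*v_2*w_2 = -2*2*-3*-1 = -12  (running total: 0)
S = 0

0


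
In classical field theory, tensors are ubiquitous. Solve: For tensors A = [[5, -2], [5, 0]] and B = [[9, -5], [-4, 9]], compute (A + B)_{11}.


Tensor addition is component-wise: (A + B)_{ij} = A_{ij} + B_{ij}.
A_{11} = 5
B_{11} = 9
(A + B)_{11} = 5 + 9 = 14

14


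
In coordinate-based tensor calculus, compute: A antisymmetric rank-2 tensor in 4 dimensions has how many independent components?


A antisymmetric rank-2 tensor in d dimensions has d(d-1)/2 independent components.
d = 4
d(d-1)/2 = 4 * 3 / 2 = 12 / 2 = 6

6


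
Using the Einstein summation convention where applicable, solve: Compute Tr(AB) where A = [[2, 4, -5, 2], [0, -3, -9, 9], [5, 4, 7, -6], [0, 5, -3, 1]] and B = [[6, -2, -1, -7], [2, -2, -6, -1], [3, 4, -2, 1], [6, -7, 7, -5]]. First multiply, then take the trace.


Tr(AB) = sum_i (AB)_{ii} where (AB)_{ii} = sum_k A_{ik} B_{ki}.
(AB)_{11} = 2*6 + 4*2 + -5*3 + 2*6 = 17
(AB)_{22} = 0*-2 + -3*-2 + -9*4 + 9*-7 = -93
(AB)_{33} = 5*-1 + 4*-6 + 7*-2 + -6*7 = -85
(AB)_{44} = 0*-7 + 5*-1 + -3*1 + 1*-5 = -13
Tr(AB) = 17 + -93 + -85 + -13 = -174

-174


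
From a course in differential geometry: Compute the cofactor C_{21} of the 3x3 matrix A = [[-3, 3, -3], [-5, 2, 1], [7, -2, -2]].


To find cofactor C_{21}, delete row 2 and column 1.
The resulting 2x2 submatrix is: [[3, -3], [-2, -2]]
Minor M_{21} = 3*-2 - -3*-2
  = -6 - 6 = -12
Sign = (-1)^(2+1) = (-1)^3 = -1
Cofactor C_{21} = -1 * -12 = 12

12


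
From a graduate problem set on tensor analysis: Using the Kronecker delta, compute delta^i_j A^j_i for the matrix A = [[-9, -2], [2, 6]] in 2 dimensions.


The contraction (trace) of a rank-2 tensor is the sum of its diagonal elements.
Diagonal entries: A[1,1] = -9, A[2,2] = 6
Tr(A) = -9 + 6 = -3

-3


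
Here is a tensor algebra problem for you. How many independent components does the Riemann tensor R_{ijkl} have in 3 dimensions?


The Riemann tensor in d dimensions has d^2(d^2 - 1)/12 independent components.
d = 3, so d^2 = 9
d^2 - 1 = 8
d^2(d^2 - 1) = 9 * 8 = 72
Divide by 12: 72 / 12 = 6

6


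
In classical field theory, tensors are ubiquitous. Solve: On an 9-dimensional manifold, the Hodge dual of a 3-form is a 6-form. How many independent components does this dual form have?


The Hodge dual of a p-form on an n-dimensional manifold is an (n-p)-form.
n = 9, p = 3, so dual degree = 9 - 3 = 6
The number of components is C(n, n-p) = C(9, 6) = 84

84


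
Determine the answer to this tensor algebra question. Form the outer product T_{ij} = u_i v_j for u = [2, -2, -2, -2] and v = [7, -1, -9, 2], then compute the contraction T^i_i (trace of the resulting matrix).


The outer product gives T_{ij} = u_i v_j.
The trace (contraction) is Tr(T) = sum_i T_{ii} = sum_i u_i v_i.
Diagonal entries:
T_{11} = u_1 * v_1 = 2 * 7 = 14
T_{22} = u_2 * v_2 = -2 * -1 = 2
T_{33} = u_3 * v_3 = -2 * -9 = 18
T_{44} = u_4 * v_4 = -2 * 2 = -4
Tr(T) = 14 + 2 + 18 + -4 = 30

30


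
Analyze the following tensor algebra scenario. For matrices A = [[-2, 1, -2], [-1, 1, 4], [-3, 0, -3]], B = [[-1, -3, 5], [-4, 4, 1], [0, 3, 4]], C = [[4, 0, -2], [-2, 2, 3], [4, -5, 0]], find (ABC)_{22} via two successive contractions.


(ABC)_{22} = sum_m (AB)_{2m} C_{m2}. First compute row 2 of AB.
(AB)_{21} = -1*-1 + 1*-4 + 4*0 = -3
(AB)_{22} = -1*-3 + 1*4 + 4*3 = 19
(AB)_{23} = -1*5 + 1*1 + 4*4 = 12
Now contract with column 2 of C:
(AB)_{21} * C_{12} = -3 * 0 = 0
(AB)_{22} * C_{22} = 19 * 2 = 38
(AB)_{23} * C_{32} = 12 * -5 = -60
(ABC)_{22} = 0 + 38 + -60 = -22

-22


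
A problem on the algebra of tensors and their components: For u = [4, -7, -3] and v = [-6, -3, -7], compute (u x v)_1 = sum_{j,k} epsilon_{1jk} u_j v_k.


(u x v)_1 = sum_{j,k} epsilon_{1jk} u_j v_k. Only permutations of (1,2,3) contribute; the two non-zero terms are:
eps_{123} u_2 v_3 = 1 * -7 * -7 = 49
eps_{132} u_3 v_2 = -1 * -3 * -3 = -9
(u x v)_1 = 40

40


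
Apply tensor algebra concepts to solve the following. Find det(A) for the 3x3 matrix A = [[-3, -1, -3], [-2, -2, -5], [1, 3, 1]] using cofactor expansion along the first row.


Expanding along the first row, det(A) = a11*M_11 - a12*M_12 + a13*M_13, where M_1j is the (1,j) minor.
Minor M_11 = -2*1 - -5*3 = 13
Minor M_12 = -2*1 - -5*1 = 3
Minor M_13 = -2*3 - -2*1 = -4
det = -3*(13) - -1*(3) + -3*(-4)
    = -39 - -3 + 12
    = -24

-24


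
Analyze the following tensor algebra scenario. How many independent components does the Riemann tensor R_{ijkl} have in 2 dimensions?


The Riemann tensor in d dimensions has d^2(d^2 - 1)/12 independent components.
d = 2, so d^2 = 4
d^2 - 1 = 3
d^2(d^2 - 1) = 4 * 3 = 12
Divide by 12: 12 / 12 = 1

1


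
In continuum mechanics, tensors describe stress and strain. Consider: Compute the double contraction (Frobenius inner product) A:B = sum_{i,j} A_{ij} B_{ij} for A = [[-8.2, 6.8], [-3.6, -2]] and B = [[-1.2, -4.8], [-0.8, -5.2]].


A:B = sum over all i,j of A_{ij} * B_{ij}.
Row 1: -8.2*-1.2=9.84, 6.8*-4.8=-32.64 => row sum = -22.8
Row 2: -3.6*-0.8=2.88, -2*-5.2=10.4 => row sum = 13.28
Total = -22.8 + 13.28 = -9.52

-9.52


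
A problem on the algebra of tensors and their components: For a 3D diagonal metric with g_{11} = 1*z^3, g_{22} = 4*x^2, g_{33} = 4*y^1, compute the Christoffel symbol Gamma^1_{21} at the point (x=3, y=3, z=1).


For a diagonal metric, Gamma^k_{ij} = (1/2) g^{kk} (dg_{ik}/dx_j + dg_{jk}/dx_i - dg_{ij}/dx_k).
The metric is diagonal, so g_{ab} = 0 for a != b.
At the given point: g_{11} = 1, g_{22} = 36, g_{33} = 12
g^{11} = 1/1
dg_{21}/dx_1 = 0 (off-diagonal)
dg_{11}/dx_2 = dg_{11}/dx_2 = 0
dg_{21}/dx_1 = 0 (off-diagonal)
Numerator = 0 + 0 - 0 = 0
Gamma^1_{21} = 0 / (2 * 1) = 0

0


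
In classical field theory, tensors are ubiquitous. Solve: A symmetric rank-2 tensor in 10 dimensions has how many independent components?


A symmetric rank-2 tensor in d dimensions has d(d+1)/2 independent components.
d = 10
d(d+1)/2 = 10 * 11 / 2 = 110 / 2 = 55

55


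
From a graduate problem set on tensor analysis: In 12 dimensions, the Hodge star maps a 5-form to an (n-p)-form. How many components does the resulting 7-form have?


The Hodge dual of a p-form on an n-dimensional manifold is an (n-p)-form.
n = 12, p = 5, so dual degree = 12 - 5 = 7
The number of components is C(n, n-p) = C(12, 7) = 792

792


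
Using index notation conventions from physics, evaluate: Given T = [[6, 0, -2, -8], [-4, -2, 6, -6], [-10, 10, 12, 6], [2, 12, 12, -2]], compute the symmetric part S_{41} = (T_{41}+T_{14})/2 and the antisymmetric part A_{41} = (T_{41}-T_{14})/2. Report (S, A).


T_{41} = 2
T_{14} = -8
S_{41} = (2 + -8)/2 = -6/2 = -3
A_{41} = (2 - -8)/2 = 10/2 = 5
Check: S + A = -3 + 5 = 2 = T_{41}.

(-3, 5)


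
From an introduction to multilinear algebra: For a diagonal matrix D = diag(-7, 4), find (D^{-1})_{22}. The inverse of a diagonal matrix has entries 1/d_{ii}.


For a diagonal matrix, the inverse has entries (D^{-1})_{ii} = 1/d_{ii}.
The diagonal entries are: d_{11} = -7, d_{22} = 4
We need (D^{-1})_{22} = 1/d_{22} = 1/4 = 1/4

1/4


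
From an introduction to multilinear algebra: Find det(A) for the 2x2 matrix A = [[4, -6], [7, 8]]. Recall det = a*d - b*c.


For a 2x2 matrix [[a, b], [c, d]], det = a*d - b*c.
a = 4, b = -6, c = 7, d = 8
a*d = 4 * 8 = 32
b*c = -6 * 7 = -42
det = 32 - -42 = 74

74


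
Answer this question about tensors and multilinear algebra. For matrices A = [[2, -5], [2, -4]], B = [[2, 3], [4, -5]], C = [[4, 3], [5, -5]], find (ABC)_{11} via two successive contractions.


(ABC)_{11} = sum_m (AB)_{1m} C_{m1}. First compute row 1 of AB.
(AB)_{11} = 2*2 + -5*4 = -16
(AB)_{12} = 2*3 + -5*-5 = 31
Now contract with column 1 of C:
(AB)_{11} * C_{11} = -16 * 4 = -64
(AB)_{12} * C_{21} = 31 * 5 = 155
(ABC)_{11} = -64 + 155 = 91

91


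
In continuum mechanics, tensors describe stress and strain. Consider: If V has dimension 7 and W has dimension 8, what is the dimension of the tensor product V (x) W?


The dimension of a tensor product is the product of dimensions.
dim(V) = 7, dim(W) = 8
dim(V (x) W) = 7 * 8 = 56

56


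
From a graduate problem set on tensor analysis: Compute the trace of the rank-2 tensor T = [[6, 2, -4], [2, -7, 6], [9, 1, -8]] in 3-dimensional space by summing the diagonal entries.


The contraction (trace) of a rank-2 tensor is the sum of its diagonal elements.
Diagonal entries: A[1,1] = 6, A[2,2] = -7, A[3,3] = -8
Tr(A) = 6 + -7 + -8 = -9

-9


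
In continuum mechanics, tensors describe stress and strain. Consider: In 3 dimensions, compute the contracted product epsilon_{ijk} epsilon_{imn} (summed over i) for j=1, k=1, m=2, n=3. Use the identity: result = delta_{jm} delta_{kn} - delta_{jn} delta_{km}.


Using the identity: epsilon_{ijk} epsilon_{imn} = delta_{jm} delta_{kn} - delta_{jn} delta_{km}.
delta_{12} = 0
delta_{13} = 0
delta_{13} = 0
delta_{12} = 0
Result = 0 * 0 - 0 * 0 = 0 - 0 = 0

0


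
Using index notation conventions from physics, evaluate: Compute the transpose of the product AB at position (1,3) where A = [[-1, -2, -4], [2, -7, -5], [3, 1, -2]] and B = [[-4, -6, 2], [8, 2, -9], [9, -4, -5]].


(AB)^T_{ij} = (AB)_{ji} = sum_k A_{jk} B_{ki}.
For i=1, j=3 we need (AB)_{31}:
A_{31} * B_{11} = 3 * -4 = -12
A_{32} * B_{21} = 1 * 8 = 8
A_{33} * B_{31} = -2 * 9 = -18
Sum = -12 + 8 + -18 = -22

-22


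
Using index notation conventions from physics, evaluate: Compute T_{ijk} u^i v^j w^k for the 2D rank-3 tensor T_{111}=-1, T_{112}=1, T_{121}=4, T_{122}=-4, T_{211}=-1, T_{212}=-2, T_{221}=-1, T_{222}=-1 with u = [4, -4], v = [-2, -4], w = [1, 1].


S = sum over i,j,k of T_{ijk} u_i v_j w_k. Expanding all 8 terms:
T_{111}*u_1*v_1*w_1 = -1*4*-2*1 = 8  (running total: 8)
T_{112}*u_1*v_1*w_2 = 1*4*-2*1 = -8  (running total: 0)
T_{121}*u_1*v_2*w_1 = 4*4*-4*1 = -64  (running total: -64)
T_{122}*u_1*v_2*w_2 = -4*4*-4*1 = 64  (running total: 0)
T_{211}*u_2*v_1*w_1 = -1*-4*-2*1 = -8  (running total: -8)
T_{212}*u_2*v_1*w_2 = -2*-4*-2*1 = -16  (running total: -24)
T_{221}*u_2*v_2*w_1 = -1*-4*-4*1 = -16  (running total: -40)
T_{222}*u_2*v_2*w_2 = -1*-4*-4*1 = -16  (running total: -56)
S = -56

-56


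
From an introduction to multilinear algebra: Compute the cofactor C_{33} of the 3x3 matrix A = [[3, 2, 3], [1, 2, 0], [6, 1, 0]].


To find cofactor C_{33}, delete row 3 and column 3.
The resulting 2x2 submatrix is: [[3, 2], [1, 2]]
Minor M_{33} = 3*2 - 2*1
  = 6 - 2 = 4
Sign = (-1)^(3+3) = (-1)^6 = 1
Cofactor C_{33} = 1 * 4 = 4

4


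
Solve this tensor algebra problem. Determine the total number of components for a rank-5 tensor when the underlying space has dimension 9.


The number of components of a rank-r tensor in d dimensions is d^r.
Here d = 9 and r = 5.
9^5 = 59049

59049


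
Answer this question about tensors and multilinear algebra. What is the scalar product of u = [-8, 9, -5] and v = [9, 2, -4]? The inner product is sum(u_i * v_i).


The inner product u . v = sum of u_i * v_i.
Term-by-term: -8 * 9, 9 * 2, -5 * -4
Products: -72, 18, 20
Sum = -72 + 18 + 20 = -34

-34


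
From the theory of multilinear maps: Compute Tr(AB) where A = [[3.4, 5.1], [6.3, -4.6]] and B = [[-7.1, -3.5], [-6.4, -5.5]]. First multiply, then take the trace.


Tr(AB) = sum_i (AB)_{ii} where (AB)_{ii} = sum_k A_{ik} B_{ki}.
(AB)_{11} = 3.4*-7.1 + 5.1*-6.4 = -56.78
(AB)_{22} = 6.3*-3.5 + -4.6*-5.5 = 3.25
Tr(AB) = -56.78 + 3.25 = -53.53

-53.53


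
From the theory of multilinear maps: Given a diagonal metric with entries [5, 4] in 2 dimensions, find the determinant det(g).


For a diagonal metric, the determinant is the product of diagonal entries.
Diagonal entries: 5, 4
det(g) = 5 * 4 = 20

20


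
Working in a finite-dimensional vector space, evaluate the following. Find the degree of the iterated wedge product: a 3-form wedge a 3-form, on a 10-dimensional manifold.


The degree of a wedge product is the sum of the degrees of the individual forms.
Degrees: 3, 3
Total degree = 3 + 3 = 6

6


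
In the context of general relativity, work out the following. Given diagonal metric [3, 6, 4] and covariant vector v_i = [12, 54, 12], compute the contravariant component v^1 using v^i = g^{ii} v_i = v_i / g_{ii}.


To raise an index with a diagonal metric: v^i = v_i / g_{ii}.
For index 1: v_1 = 12, g_{11} = 3
v^1 = 12 / 3 = 4

4


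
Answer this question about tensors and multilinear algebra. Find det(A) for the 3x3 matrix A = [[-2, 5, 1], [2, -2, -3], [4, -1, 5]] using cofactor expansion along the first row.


Expanding along the first row, det(A) = a11*M_11 - a12*M_12 + a13*M_13, where M_1j is the (1,j) minor.
Minor M_11 = -2*5 - -3*-1 = -13
Minor M_12 = 2*5 - -3*4 = 22
Minor M_13 = 2*-1 - -2*4 = 6
det = -2*(-13) - 5*(22) + 1*(6)
    = 26 - 110 + 6
    = -78

-78


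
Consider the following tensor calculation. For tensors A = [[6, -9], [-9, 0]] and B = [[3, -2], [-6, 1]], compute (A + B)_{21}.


Tensor addition is component-wise: (A + B)_{ij} = A_{ij} + B_{ij}.
A_{21} = -9
B_{21} = -6
(A + B)_{21} = -9 + -6 = -15

-15


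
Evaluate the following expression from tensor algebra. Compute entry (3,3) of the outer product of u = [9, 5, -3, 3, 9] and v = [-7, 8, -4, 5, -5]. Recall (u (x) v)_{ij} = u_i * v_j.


The outer product entry T_{ij} = u_i * v_j.
We need i=3, j=3.
u_3 = -3, v_3 = -4
T_{3,3} = -3 * -4 = 12

12


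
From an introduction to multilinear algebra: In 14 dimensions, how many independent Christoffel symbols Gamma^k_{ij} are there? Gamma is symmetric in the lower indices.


Christoffel symbols Gamma^k_{ij} are symmetric in i,j, so there are d * d(d+1)/2 independent symbols.
d = 14
d(d+1)/2 = 14 * 15 / 2 = 105
Total = 14 * 105 = 1470

1470


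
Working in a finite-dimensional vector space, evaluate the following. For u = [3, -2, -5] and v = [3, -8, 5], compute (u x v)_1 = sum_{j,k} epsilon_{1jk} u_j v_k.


(u x v)_1 = sum_{j,k} epsilon_{1jk} u_j v_k. Only permutations of (1,2,3) contribute; the two non-zero terms are:
eps_{123} u_2 v_3 = 1 * -2 * 5 = -10
eps_{132} u_3 v_2 = -1 * -5 * -8 = -40
(u x v)_1 = -50

-50


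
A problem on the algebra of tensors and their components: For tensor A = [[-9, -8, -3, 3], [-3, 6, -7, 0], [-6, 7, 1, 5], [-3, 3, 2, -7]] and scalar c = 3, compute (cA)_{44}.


Scalar multiplication: (cA)_{ij} = c * A_{ij}.
c = 3
A_{44} = -7
(cA)_{44} = 3 * -7 = -21

-21


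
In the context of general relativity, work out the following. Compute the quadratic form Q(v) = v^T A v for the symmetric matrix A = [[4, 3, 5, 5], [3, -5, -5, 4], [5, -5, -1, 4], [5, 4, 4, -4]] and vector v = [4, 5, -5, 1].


First compute Av:
(Av)_1 = 4*4 + 3*5 + 5*-5 + 5*1 = 11
(Av)_2 = 3*4 + -5*5 + -5*-5 + 4*1 = 16
(Av)_3 = 5*4 + -5*5 + -1*-5 + 4*1 = 4
(Av)_4 = 5*4 + 4*5 + 4*-5 + -4*1 = 16
Av = [11, 16, 4, 16]
Then v^T (Av) = 4*11 + 5*16 + -5*4 + 1*16
= 44 + 80 + -20 + 16 = 120

120


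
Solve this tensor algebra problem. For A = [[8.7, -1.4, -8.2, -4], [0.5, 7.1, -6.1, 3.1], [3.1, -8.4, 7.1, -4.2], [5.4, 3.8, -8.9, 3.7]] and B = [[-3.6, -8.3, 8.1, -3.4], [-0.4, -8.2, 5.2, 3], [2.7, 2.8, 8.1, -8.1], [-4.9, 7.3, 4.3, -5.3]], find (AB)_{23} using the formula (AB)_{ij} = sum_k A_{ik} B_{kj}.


(AB)_{ij} = sum_k A_{ik} B_{kj}.
For i=2, j=3:
A_{21} * B_{13} = 0.5 * 8.1 = 4.05
A_{22} * B_{23} = 7.1 * 5.2 = 36.92
A_{23} * B_{33} = -6.1 * 8.1 = -49.41
A_{24} * B_{43} = 3.1 * 4.3 = 13.33
Sum = 4.05 + 36.92 + -49.41 + 13.33 = 4.89

4.89


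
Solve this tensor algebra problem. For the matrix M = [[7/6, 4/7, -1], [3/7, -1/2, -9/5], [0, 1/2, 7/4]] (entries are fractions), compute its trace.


The trace is the sum of diagonal entries.
Diagonal: M[1,1] = 7/6, M[2,2] = -1/2, M[3,3] = 7/4
Tr(M) = 7/6 + -1/2 + 7/4
Computing step by step:
After adding M[1,1]: 7/6
After adding M[2,2]: 2/3
After adding M[3,3]: 29/12
Tr(M) = 29/12

29/12


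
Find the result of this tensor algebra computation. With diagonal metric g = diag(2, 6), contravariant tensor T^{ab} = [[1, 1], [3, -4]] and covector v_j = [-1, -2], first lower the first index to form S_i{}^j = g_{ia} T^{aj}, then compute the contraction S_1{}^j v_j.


Step 1: lower the first index. For a diagonal metric, g_{ia} T^{aj} = g_{ii} T^{ij} (no sum on i).
g_{11} = 2
S_1{}^1 = 2 * T^{11} = 2 * 1 = 2
S_1{}^2 = 2 * T^{12} = 2 * 1 = 2
Step 2: contract S_1{}^j with v_j.
S_1{}^1 * v_1 = 2 * -1 = -2
S_1{}^2 * v_2 = 2 * -2 = -4
Result = -2 + -4 = -6

-6


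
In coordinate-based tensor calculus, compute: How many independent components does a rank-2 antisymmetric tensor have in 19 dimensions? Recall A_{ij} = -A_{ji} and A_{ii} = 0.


An antisymmetric rank-2 tensor satisfies A_{ij} = -A_{ji}, so diagonal entries are zero.
The independent components are the upper-triangular entries: C(n, 2) = n(n-1)/2.
n = 19
C(19, 2) = 19 * 18 / 2 = 342 / 2 = 171

171


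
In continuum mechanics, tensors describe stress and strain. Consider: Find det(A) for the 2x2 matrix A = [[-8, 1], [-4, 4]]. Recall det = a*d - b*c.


For a 2x2 matrix [[a, b], [c, d]], det = a*d - b*c.
a = -8, b = 1, c = -4, d = 4
a*d = -8 * 4 = -32
b*c = 1 * -4 = -4
det = -32 - -4 = -28

-28


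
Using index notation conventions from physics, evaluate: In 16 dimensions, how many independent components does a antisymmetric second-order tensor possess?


A antisymmetric rank-2 tensor in d dimensions has d(d-1)/2 independent components.
d = 16
d(d-1)/2 = 16 * 15 / 2 = 240 / 2 = 120

120


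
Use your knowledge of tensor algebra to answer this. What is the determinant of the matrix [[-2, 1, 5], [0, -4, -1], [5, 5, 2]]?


Expanding along the first row, det(A) = a11*M_11 - a12*M_12 + a13*M_13, where M_1j is the (1,j) minor.
Minor M_11 = -4*2 - -1*5 = -3
Minor M_12 = 0*2 - -1*5 = 5
Minor M_13 = 0*5 - -4*5 = 20
det = -2*(-3) - 1*(5) + 5*(20)
    = 6 - 5 + 100
    = 101

101


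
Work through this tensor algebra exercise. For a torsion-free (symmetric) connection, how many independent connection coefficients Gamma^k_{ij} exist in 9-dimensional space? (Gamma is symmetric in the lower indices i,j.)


Christoffel symbols Gamma^k_{ij} are symmetric in i,j, so there are d * d(d+1)/2 independent symbols.
d = 9
d(d+1)/2 = 9 * 10 / 2 = 45
Total = 9 * 45 = 405

405


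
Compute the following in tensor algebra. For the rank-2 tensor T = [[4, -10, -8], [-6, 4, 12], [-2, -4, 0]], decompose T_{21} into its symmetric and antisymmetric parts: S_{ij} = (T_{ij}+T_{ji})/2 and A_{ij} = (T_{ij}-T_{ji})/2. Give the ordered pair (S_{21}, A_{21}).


T_{21} = -6
T_{12} = -10
S_{21} = (-6 + -10)/2 = -16/2 = -8
A_{21} = (-6 - -10)/2 = 4/2 = 2
Check: S + A = -8 + 2 = -6 = T_{21}.

(-8, 2)


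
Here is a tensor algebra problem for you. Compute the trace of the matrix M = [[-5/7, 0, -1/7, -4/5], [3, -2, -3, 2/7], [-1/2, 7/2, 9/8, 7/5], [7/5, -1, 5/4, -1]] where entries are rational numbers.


The trace is the sum of diagonal entries.
Diagonal: M[1,1] = -5/7, M[2,2] = -2, M[3,3] = 9/8, M[4,4] = -1
Tr(M) = -5/7 + -2 + 9/8 + -1
Computing step by step:
After adding M[1,1]: -5/7
After adding M[2,2]: -19/7
After adding M[3,3]: -89/56
After adding M[4,4]: -145/56
Tr(M) = -145/56

-145/56


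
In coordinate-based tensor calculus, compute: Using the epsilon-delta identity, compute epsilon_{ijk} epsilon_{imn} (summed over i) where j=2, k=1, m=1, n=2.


Using the identity: epsilon_{ijk} epsilon_{imn} = delta_{jm} delta_{kn} - delta_{jn} delta_{km}.
delta_{21} = 0
delta_{12} = 0
delta_{22} = 1
delta_{11} = 1
Result = 0 * 0 - 1 * 1 = 0 - 1 = -1

-1


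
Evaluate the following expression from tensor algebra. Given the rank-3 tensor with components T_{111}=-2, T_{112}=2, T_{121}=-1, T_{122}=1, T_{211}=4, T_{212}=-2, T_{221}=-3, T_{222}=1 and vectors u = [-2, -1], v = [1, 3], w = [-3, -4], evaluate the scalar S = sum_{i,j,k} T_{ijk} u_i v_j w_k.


S = sum over i,j,k of T_{ijk} u_i v_j w_k. Expanding all 8 terms:
T_{111}*u_1*v_1*w_1 = -2*-2*1*-3 = -12  (running total: -12)
T_{112}*u_1*v_1*w_2 = 2*-2*1*-4 = 16  (running total: 4)
T_{121}*u_1*v_2*w_1 = -1*-2*3*-3 = -18  (running total: -14)
T_{122}*u_1*v_2*w_2 = 1*-2*3*-4 = 24  (running total: 10)
T_{211}*u_2*v_1*w_1 = 4*-1*1*-3 = 12  (running total: 22)
T_{212}*u_2*v_1*w_2 = -2*-1*1*-4 = -8  (running total: 14)
T_{221}*u_2*v_2*w_1 = -3*-1*3*-3 = -27  (running total: -13)
T_{222}*u_2*v_2*w_2 = 1*-1*3*-4 = 12  (running total: -1)
S = -1

-1


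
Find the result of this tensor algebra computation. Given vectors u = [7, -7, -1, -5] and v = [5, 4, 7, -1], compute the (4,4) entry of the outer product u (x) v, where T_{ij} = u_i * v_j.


The outer product entry T_{ij} = u_i * v_j.
We need i=4, j=4.
u_4 = -5, v_4 = -1
T_{4,4} = -5 * -1 = 5

5


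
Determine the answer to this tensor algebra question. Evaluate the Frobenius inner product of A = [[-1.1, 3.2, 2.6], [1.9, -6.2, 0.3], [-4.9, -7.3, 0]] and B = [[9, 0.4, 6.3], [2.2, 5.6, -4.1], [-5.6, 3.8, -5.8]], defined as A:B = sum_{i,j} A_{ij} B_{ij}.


A:B = sum over all i,j of A_{ij} * B_{ij}.
Row 1: -1.1*9=-9.9, 3.2*0.4=1.28, 2.6*6.3=16.38 => row sum = 7.76
Row 2: 1.9*2.2=4.18, -6.2*5.6=-34.72, 0.3*-4.1=-1.23 => row sum = -31.77
Row 3: -4.9*-5.6=27.44, -7.3*3.8=-27.74, 0*-5.8=0 => row sum = -0.3
Total = 7.76 + -31.77 + -0.3 = -24.31

-24.31


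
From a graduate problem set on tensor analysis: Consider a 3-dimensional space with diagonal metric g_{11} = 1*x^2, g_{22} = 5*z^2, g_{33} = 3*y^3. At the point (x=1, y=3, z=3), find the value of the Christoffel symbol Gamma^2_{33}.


For a diagonal metric, Gamma^k_{ij} = (1/2) g^{kk} (dg_{ik}/dx_j + dg_{jk}/dx_i - dg_{ij}/dx_k).
The metric is diagonal, so g_{ab} = 0 for a != b.
At the given point: g_{11} = 1, g_{22} = 45, g_{33} = 81
g^{22} = 1/45
dg_{32}/dx_3 = 0 (off-diagonal)
dg_{32}/dx_3 = 0 (off-diagonal)
dg_{33}/dx_2 = dg_{33}/dx_2 = 81
Numerator = 0 + 0 - 81 = -81
Gamma^2_{33} = -81 / (2 * 45) = -9/10

-9/10


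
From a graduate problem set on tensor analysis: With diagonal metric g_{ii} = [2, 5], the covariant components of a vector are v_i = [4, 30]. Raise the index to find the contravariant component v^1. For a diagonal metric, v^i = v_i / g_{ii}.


To raise an index with a diagonal metric: v^i = v_i / g_{ii}.
For index 1: v_1 = 4, g_{11} = 2
v^1 = 4 / 2 = 2

2


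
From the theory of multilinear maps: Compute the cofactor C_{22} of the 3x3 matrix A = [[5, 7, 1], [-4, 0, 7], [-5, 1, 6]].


To find cofactor C_{22}, delete row 2 and column 2.
The resulting 2x2 submatrix is: [[5, 1], [-5, 6]]
Minor M_{22} = 5*6 - 1*-5
  = 30 - -5 = 35
Sign = (-1)^(2+2) = (-1)^4 = 1
Cofactor C_{22} = 1 * 35 = 35

35


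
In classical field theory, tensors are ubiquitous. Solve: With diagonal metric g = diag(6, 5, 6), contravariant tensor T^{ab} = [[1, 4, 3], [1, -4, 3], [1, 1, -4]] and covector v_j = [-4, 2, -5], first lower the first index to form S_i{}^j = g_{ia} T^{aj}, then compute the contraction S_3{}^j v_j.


Step 1: lower the first index. For a diagonal metric, g_{ia} T^{aj} = g_{ii} T^{ij} (no sum on i).
g_{33} = 6
S_3{}^1 = 6 * T^{31} = 6 * 1 = 6
S_3{}^2 = 6 * T^{32} = 6 * 1 = 6
S_3{}^3 = 6 * T^{33} = 6 * -4 = -24
Step 2: contract S_3{}^j with v_j.
S_3{}^1 * v_1 = 6 * -4 = -24
S_3{}^2 * v_2 = 6 * 2 = 12
S_3{}^3 * v_3 = -24 * -5 = 120
Result = -24 + 12 + 120 = 108

108


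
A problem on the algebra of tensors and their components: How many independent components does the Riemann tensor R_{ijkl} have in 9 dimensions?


The Riemann tensor in d dimensions has d^2(d^2 - 1)/12 independent components.
d = 9, so d^2 = 81
d^2 - 1 = 80
d^2(d^2 - 1) = 81 * 80 = 6480
Divide by 12: 6480 / 12 = 540

540


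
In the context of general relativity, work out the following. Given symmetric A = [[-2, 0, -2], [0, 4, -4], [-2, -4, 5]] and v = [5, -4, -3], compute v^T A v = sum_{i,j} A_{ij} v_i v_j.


First compute Av:
(Av)_1 = -2*5 + 0*-4 + -2*-3 = -4
(Av)_2 = 0*5 + 4*-4 + -4*-3 = -4
(Av)_3 = -2*5 + -4*-4 + 5*-3 = -9
Av = [-4, -4, -9]
Then v^T (Av) = 5*-4 + -4*-4 + -3*-9
= -20 + 16 + 27 = 23

23


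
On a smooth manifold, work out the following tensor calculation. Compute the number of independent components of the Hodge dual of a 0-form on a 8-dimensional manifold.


The Hodge dual of a p-form on an n-dimensional manifold is an (n-p)-form.
n = 8, p = 0, so dual degree = 8 - 0 = 8
The number of components is C(n, n-p) = C(8, 8) = 1

1


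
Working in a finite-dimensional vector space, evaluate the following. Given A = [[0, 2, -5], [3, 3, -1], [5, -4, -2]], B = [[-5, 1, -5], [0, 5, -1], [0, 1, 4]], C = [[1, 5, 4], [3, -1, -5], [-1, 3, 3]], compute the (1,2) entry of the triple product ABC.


(ABC)_{12} = sum_m (AB)_{1m} C_{m2}. First compute row 1 of AB.
(AB)_{11} = 0*-5 + 2*0 + -5*0 = 0
(AB)_{12} = 0*1 + 2*5 + -5*1 = 5
(AB)_{13} = 0*-5 + 2*-1 + -5*4 = -22
Now contract with column 2 of C:
(AB)_{11} * C_{12} = 0 * 5 = 0
(AB)_{12} * C_{22} = 5 * -1 = -5
(AB)_{13} * C_{32} = -22 * 3 = -66
(ABC)_{12} = 0 + -5 + -66 = -71

-71


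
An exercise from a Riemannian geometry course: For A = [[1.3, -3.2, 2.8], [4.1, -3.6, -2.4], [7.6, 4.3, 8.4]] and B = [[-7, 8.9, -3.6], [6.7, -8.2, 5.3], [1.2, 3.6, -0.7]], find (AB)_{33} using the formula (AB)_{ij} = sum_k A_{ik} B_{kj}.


(AB)_{ij} = sum_k A_{ik} B_{kj}.
For i=3, j=3:
A_{31} * B_{13} = 7.6 * -3.6 = -27.36
A_{32} * B_{23} = 4.3 * 5.3 = 22.79
A_{33} * B_{33} = 8.4 * -0.7 = -5.88
Sum = -27.36 + 22.79 + -5.88 = -10.45

-10.45
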